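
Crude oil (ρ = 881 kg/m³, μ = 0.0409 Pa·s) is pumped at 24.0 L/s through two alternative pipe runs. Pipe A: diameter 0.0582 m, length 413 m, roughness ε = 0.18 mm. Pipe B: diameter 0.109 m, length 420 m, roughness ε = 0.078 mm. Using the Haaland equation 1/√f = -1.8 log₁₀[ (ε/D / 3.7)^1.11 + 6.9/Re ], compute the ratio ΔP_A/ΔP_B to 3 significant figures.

ΔP_A/ΔP_B ≈ 21.3

Pipe A: V = Q/A = 0.024/0.00266 = 9.021 m/s; Re = 1.131e+04; ε/D = 0.00309; Haaland → f = 0.03423; ΔP_A = f(L/D)(ρV²/2) = 8.708e+06 Pa.
Pipe B: V = Q/A = 0.024/0.009331 = 2.572 m/s; Re = 6039; ε/D = 0.000716; Haaland → f = 0.03634; ΔP_B = f(L/D)(ρV²/2) = 4.08e+05 Pa.
ΔP_A/ΔP_B = 8.708e+06/4.08e+05 = 21.3.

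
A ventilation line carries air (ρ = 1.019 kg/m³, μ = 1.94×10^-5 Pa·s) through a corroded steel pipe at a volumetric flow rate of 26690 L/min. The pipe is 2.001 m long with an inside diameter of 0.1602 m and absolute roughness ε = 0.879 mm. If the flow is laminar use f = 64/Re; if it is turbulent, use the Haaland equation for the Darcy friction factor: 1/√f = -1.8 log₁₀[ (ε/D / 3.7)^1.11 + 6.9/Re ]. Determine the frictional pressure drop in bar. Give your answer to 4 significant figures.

ΔP ≈ 9.838×10^-4 bar

Q = 26690 L/min = 26690/60000 = 0.4448 m³/s.
Cross-sectional area A = πD²/4 = π(0.1602)²/4 = 0.02016 m²; mean velocity V = Q/A = 0.4448/0.02016 = 22.07 m/s.
Reynolds number Re = ρVD/μ = 1.019 · 22.07 · 0.1602 / 1.94e-05 = 1.857e+05.
Re > 4000 → turbulent. Relative roughness ε/D = 0.000879/0.1602 = 0.00549. Haaland: 1/√f = -1.8 log₁₀[(0.00549/3.7)^1.11 + 6.9/1.857e+05] = -1.8 log₁₀[0.000724 + 3.72e-05] = 5.613, so f = 0.03174.
Darcy-Weisbach: ΔP = f(L/D)(ρV²/2) = 0.03174·(2.001/0.1602)·(1.019·22.07²/2) = 0.03174·12.49·248.1 = 98.38 Pa.
ΔP = 98.38 Pa = 9.838×10^-4 bar.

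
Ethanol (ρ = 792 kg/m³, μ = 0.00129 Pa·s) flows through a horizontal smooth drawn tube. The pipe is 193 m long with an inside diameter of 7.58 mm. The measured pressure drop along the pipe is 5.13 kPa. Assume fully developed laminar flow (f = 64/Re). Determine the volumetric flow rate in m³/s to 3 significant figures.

Q ≈ 1.67×10^-6 m³/s

For laminar flow, f = 64/Re with Re = ρVD/μ, so Darcy-Weisbach reduces to ΔP = 32μLV/D². Solving for V: V = ΔP·D²/(32μL) = 5130·(0.00758)²/(32·0.00129·193) = 0.037 m/s.
Check: Re = ρVD/μ = 792·0.037·0.00758/0.00129 = 172.2 < 2300, so the laminar assumption holds.
Q = V·A = 0.037·(π/4·0.00758²) = 1.67e-06 m³/s = 1.67×10^-6 m³/s.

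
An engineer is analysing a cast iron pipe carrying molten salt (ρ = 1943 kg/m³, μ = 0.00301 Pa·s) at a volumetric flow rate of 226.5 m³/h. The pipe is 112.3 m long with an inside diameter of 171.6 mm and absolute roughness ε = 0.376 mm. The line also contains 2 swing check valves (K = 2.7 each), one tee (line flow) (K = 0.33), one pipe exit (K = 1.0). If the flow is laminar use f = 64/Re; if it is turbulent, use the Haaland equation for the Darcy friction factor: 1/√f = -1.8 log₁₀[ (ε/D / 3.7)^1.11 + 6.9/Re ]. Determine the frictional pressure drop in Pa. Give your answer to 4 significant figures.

Q = 226.5 m³/h = 226.5/3600 = 0.06292 m³/s.
Cross-sectional area A = πD²/4 = π(0.1716)²/4 = 0.02313 m²; mean velocity V = Q/A = 0.06292/0.02313 = 2.72 m/s.
Reynolds number Re = ρVD/μ = 1943 · 2.72 · 0.1716 / 0.00301 = 3.013e+05.
Re > 4000 → turbulent. Relative roughness ε/D = 0.000376/0.1716 = 0.00219. Haaland: 1/√f = -1.8 log₁₀[(0.00219/3.7)^1.11 + 6.9/3.013e+05] = -1.8 log₁₀[0.000261 + 2.29e-05] = 6.383, so f = 0.02454.
Total minor-loss coefficient ΣK = 2·2.7 + 1·0.33 + 1·1 = 6.73.
ΔP = [f·L/D + ΣK]·(ρV²/2) = [0.02454·112.3/0.1716 + 6.73]·(1943·2.72²/2) = [16.06 + 6.73]·7190 = 1.639e+05 Pa.

ΔP ≈ 163900 Pa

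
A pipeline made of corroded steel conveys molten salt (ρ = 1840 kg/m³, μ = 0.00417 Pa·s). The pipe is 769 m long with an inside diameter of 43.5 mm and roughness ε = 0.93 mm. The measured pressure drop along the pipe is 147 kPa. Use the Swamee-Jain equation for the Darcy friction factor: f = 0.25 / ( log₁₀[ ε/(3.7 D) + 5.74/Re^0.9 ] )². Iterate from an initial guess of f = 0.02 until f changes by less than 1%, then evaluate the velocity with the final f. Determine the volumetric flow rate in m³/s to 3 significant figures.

Q ≈ 5.99×10^-4 m³/s

Rearranging Darcy-Weisbach: V = √(2·ΔP·D/(f·L·ρ)). With ε/D = 0.00093/0.0435 = 0.0214, iterate starting from f = 0.02:
  f = 0.02 → V = √(2·1.47e+05·0.0435/(0.02·769·1840)) = 0.6723 m/s; Re = ρVD/μ = 1.29e+04; f → 0.0536
  f = 0.0536 → V = 0.4106 m/s; Re = 7882; f → 0.05556
  f = 0.05556 → V = 0.4033 m/s; Re = 7742; f → 0.05565
Converged (Δf/f < 1%). With the final f = 0.05565: V = √(2·1.47e+05·0.0435/(0.05565·769·1840)) = 0.403 m/s.
Q = V·A = 0.403·(π/4·0.0435²) = 0.0005989 m³/s = 5.99×10^-4 m³/s.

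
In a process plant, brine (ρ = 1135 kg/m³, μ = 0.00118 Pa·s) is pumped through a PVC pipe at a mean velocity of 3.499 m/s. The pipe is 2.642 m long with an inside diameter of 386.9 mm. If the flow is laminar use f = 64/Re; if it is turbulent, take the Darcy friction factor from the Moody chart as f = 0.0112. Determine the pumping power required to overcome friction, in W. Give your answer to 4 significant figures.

P ≈ 218.6 W

Reynolds number Re = ρVD/μ = 1135 · 3.499 · 0.3869 / 0.00118 = 1.302e+06.
Re > 4000 → turbulent; use the Moody-chart value f = 0.0112.
Darcy-Weisbach: ΔP = f(L/D)(ρV²/2) = 0.0112·(2.642/0.3869)·(1135·3.499²/2) = 0.0112·6.829·6948 = 531.4 Pa.
Q = V·A = 3.499·0.1176 = 0.4114 m³/s.
Pumping power P = QΔP = 0.4114·531.4 = 218.59 W = 218.6 W.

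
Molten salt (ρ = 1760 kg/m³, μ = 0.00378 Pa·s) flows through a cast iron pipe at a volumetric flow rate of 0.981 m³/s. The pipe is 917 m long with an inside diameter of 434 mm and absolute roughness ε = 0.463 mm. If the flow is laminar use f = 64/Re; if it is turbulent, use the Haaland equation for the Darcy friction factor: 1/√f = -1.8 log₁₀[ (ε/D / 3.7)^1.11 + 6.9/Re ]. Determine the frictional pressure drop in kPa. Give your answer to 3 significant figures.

Cross-sectional area A = πD²/4 = π(0.434)²/4 = 0.1479 m²; mean velocity V = Q/A = 0.981/0.1479 = 6.631 m/s.
Reynolds number Re = ρVD/μ = 1760 · 6.631 · 0.434 / 0.00378 = 1.34e+06.
Re > 4000 → turbulent. Relative roughness ε/D = 0.000463/0.434 = 0.00107. Haaland: 1/√f = -1.8 log₁₀[(0.00107/3.7)^1.11 + 6.9/1.34e+06] = -1.8 log₁₀[0.000118 + 5.15e-06] = 7.04, so f = 0.02018.
Darcy-Weisbach: ΔP = f(L/D)(ρV²/2) = 0.02018·(917/0.434)·(1760·6.631²/2) = 0.02018·2113·3.87e+04 = 1.65e+06 Pa.
ΔP = 1.65e+06 Pa = 1650 kPa.

ΔP ≈ 1650 kPa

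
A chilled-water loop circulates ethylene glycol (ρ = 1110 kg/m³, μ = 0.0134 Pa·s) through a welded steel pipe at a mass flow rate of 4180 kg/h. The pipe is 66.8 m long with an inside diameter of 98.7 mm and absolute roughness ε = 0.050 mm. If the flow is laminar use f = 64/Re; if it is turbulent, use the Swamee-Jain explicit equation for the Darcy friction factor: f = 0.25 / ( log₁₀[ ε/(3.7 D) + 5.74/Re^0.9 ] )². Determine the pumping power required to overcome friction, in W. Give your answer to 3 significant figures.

ṁ = 4180 kg/h = 4180/3600 = 1.161 kg/s.
A = πD²/4 = π(0.0987)²/4 = 0.007651 m²; mean velocity V = ṁ/(ρA) = 1.161/(1110 · 0.007651) = 0.1367 m/s.
Reynolds number Re = ρVD/μ = 1110 · 0.1367 · 0.0987 / 0.0134 = 1118.
Re < 2300 → laminar flow, so f = 64/Re = 64/1118 = 0.05726 (the turbulent correlation is not needed).
Darcy-Weisbach: ΔP = f(L/D)(ρV²/2) = 0.05726·(66.8/0.0987)·(1110·0.1367²/2) = 0.05726·676.8·10.37 = 402 Pa.
Q = ṁ/ρ = 1.161/1110 = 0.001046 m³/s.
Pumping power P = QΔP = 0.001046·402 = 0.4205 W = 0.421 W.

P ≈ 0.421 W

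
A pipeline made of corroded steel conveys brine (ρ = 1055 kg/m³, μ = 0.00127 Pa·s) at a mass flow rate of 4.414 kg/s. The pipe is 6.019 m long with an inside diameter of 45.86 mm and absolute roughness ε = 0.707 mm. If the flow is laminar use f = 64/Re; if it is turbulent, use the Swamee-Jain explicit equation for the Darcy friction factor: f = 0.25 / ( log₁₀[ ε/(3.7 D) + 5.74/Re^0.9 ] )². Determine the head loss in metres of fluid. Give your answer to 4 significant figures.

h_f ≈ 1.925 m

A = πD²/4 = π(0.04586)²/4 = 0.001652 m²; mean velocity V = ṁ/(ρA) = 4.414/(1055 · 0.001652) = 2.533 m/s.
Reynolds number Re = ρVD/μ = 1055 · 2.533 · 0.04586 / 0.00127 = 9.649e+04.
Re > 4000 → turbulent. Relative roughness ε/D = 0.000707/0.04586 = 0.0154. Swamee-Jain: f = 0.25/(log₁₀[0.0154/3.7 + 5.74/9.649e+04^0.9])² = 0.25/(log₁₀[0.00417 + 0.000187])² = 0.25/(-2.361)² = 0.04484.
Darcy-Weisbach: ΔP = f(L/D)(ρV²/2) = 0.04484·(6.019/0.04586)·(1055·2.533²/2) = 0.04484·131.2·3384 = 1.992e+04 Pa.
Head loss h_f = ΔP/(ρg) = 1.992e+04/(1055·9.81) = 1.925 m.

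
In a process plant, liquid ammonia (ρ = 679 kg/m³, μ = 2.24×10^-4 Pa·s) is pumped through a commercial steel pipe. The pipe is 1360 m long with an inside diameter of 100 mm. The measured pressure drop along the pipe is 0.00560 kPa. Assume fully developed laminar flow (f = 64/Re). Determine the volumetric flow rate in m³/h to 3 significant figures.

Q ≈ 0.162 m³/h

For laminar flow, f = 64/Re with Re = ρVD/μ, so Darcy-Weisbach reduces to ΔP = 32μLV/D². Solving for V: V = ΔP·D²/(32μL) = 5.6·(0.1)²/(32·0.000224·1360) = 0.005744 m/s.
Check: Re = ρVD/μ = 679·0.005744·0.1/0.000224 = 1741 < 2300, so the laminar assumption holds.
Q = V·A = 0.005744·(π/4·0.1²) = 4.512e-05 m³/s = 0.162 m³/h.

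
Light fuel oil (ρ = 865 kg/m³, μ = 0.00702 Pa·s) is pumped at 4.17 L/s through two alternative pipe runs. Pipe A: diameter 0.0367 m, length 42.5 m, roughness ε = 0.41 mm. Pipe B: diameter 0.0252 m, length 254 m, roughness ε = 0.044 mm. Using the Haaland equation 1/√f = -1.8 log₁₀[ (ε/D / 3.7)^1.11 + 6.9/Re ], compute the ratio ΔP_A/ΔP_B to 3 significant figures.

ΔP_A/ΔP_B ≈ 0.0387

Pipe A: V = Q/A = 0.00417/0.001058 = 3.942 m/s; Re = 1.783e+04; ε/D = 0.0112; Haaland → f = 0.04225; ΔP_A = f(L/D)(ρV²/2) = 3.288e+05 Pa.
Pipe B: V = Q/A = 0.00417/0.0004988 = 8.361 m/s; Re = 2.596e+04; ε/D = 0.00175; Haaland → f = 0.02785; ΔP_B = f(L/D)(ρV²/2) = 8.488e+06 Pa.
ΔP_A/ΔP_B = 3.288e+05/8.488e+06 = 0.0387.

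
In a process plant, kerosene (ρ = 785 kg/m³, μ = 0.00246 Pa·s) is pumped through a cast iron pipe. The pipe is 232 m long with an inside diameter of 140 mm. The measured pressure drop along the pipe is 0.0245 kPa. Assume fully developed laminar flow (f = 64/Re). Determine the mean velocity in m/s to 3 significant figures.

V ≈ 0.0263 m/s

For laminar flow, f = 64/Re with Re = ρVD/μ, so Darcy-Weisbach reduces to ΔP = 32μLV/D². Solving for V: V = ΔP·D²/(32μL) = 24.5·(0.14)²/(32·0.00246·232) = 0.02629 m/s.
Check: Re = ρVD/μ = 785·0.02629·0.14/0.00246 = 1175 < 2300, so the laminar assumption holds.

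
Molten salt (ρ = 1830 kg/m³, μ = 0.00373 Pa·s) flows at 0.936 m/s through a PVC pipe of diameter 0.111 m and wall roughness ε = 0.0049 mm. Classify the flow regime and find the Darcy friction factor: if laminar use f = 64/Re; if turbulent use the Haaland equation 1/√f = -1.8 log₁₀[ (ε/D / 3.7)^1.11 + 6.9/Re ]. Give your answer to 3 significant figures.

f ≈ 0.0207

Re = ρVD/μ = 1830·0.936·0.111/0.00373 = 5.097e+04.
Re > 4000 → turbulent. ε/D = 4.9e-06/0.111 = 4.41e-05; Haaland: 1/√f = -1.8 log₁₀[3.43e-06 + 0.000135] = 6.944, so f = 0.02074.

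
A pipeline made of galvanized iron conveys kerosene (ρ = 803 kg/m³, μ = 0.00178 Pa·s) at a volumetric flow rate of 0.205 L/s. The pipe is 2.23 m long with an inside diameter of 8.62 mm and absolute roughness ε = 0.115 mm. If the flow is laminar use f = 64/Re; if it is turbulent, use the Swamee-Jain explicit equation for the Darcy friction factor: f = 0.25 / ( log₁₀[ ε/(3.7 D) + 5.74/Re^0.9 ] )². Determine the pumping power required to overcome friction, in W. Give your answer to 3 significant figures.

Q = 0.205 L/s = 0.205/1000 = 0.000205 m³/s.
Cross-sectional area A = πD²/4 = π(0.00862)²/4 = 5.836e-05 m²; mean velocity V = Q/A = 0.000205/5.836e-05 = 3.513 m/s.
Reynolds number Re = ρVD/μ = 803 · 3.513 · 0.00862 / 0.00178 = 1.366e+04.
Re > 4000 → turbulent. Relative roughness ε/D = 0.000115/0.00862 = 0.0133. Swamee-Jain: f = 0.25/(log₁₀[0.0133/3.7 + 5.74/1.366e+04^0.9])² = 0.25/(log₁₀[0.00361 + 0.00109])² = 0.25/(-2.328)² = 0.04611.
Darcy-Weisbach: ΔP = f(L/D)(ρV²/2) = 0.04611·(2.23/0.00862)·(803·3.513²/2) = 0.04611·258.7·4954 = 5.91e+04 Pa.
Pumping power P = QΔP = 0.000205·5.91e+04 = 12.12 W = 12.1 W.

P ≈ 12.1 W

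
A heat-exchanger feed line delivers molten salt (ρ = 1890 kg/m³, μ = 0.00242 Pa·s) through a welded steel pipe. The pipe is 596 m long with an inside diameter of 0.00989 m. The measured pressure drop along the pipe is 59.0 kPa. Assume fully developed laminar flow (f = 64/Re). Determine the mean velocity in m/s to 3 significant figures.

For laminar flow, f = 64/Re with Re = ρVD/μ, so Darcy-Weisbach reduces to ΔP = 32μLV/D². Solving for V: V = ΔP·D²/(32μL) = 5.9e+04·(0.00989)²/(32·0.00242·596) = 0.125 m/s.
Check: Re = ρVD/μ = 1890·0.125·0.00989/0.00242 = 965.8 < 2300, so the laminar assumption holds.

V ≈ 0.125 m/s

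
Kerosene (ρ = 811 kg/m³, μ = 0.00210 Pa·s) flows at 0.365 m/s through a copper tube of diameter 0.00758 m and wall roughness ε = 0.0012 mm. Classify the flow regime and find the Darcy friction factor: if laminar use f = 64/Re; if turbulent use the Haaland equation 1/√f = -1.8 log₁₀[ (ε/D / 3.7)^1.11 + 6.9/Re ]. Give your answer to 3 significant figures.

f ≈ 0.0599

Re = ρVD/μ = 811·0.365·0.00758/0.0021 = 1068.
Re < 2300 → laminar, so f = 64/Re = 0.0599 (roughness is irrelevant in laminar flow).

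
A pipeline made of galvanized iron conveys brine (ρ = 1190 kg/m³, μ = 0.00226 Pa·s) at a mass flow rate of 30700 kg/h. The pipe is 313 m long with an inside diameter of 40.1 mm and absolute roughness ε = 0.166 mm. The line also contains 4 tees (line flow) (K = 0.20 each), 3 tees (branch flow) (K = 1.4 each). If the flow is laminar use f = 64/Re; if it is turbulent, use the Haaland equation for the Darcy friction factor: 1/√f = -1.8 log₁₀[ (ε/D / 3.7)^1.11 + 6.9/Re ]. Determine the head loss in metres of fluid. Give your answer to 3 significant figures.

h_f ≈ 387 m

ṁ = 30700 kg/h = 30700/3600 = 8.528 kg/s.
A = πD²/4 = π(0.0401)²/4 = 0.001263 m²; mean velocity V = ṁ/(ρA) = 8.528/(1190 · 0.001263) = 5.674 m/s.
Reynolds number Re = ρVD/μ = 1190 · 5.674 · 0.0401 / 0.00226 = 1.198e+05.
Re > 4000 → turbulent. Relative roughness ε/D = 0.000166/0.0401 = 0.00414. Haaland: 1/√f = -1.8 log₁₀[(0.00414/3.7)^1.11 + 6.9/1.198e+05] = -1.8 log₁₀[0.00053 + 5.76e-05] = 5.816, so f = 0.02956.
Total minor-loss coefficient ΣK = 4·0.2 + 3·1.4 = 5.
ΔP = [f·L/D + ΣK]·(ρV²/2) = [0.02956·313/0.0401 + 5]·(1190·5.674²/2) = [230.8 + 5]·1.916e+04 = 4.517e+06 Pa.
Head loss h_f = ΔP/(ρg) = 4.517e+06/(1190·9.81) = 387 m.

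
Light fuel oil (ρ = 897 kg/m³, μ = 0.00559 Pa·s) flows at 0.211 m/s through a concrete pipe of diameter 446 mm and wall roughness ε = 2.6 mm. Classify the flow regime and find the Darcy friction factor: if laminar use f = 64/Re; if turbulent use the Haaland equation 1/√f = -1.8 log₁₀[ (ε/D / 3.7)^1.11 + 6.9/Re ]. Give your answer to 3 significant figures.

Re = ρVD/μ = 897·0.211·0.446/0.00559 = 1.51e+04.
Re > 4000 → turbulent. ε/D = 0.0026/0.446 = 0.00583; Haaland: 1/√f = -1.8 log₁₀[0.000775 + 0.000457] = 5.237, so f = 0.03646.

f ≈ 0.0365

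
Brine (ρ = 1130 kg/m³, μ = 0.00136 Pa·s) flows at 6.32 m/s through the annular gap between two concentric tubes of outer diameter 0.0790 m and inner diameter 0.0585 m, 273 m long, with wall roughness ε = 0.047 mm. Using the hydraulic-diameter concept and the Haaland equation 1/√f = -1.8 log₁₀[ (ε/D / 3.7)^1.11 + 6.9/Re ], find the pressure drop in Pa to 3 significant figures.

Hydraulic diameter D_h = 4A/P = D_o - D_i = 0.079 - 0.0585 = 0.0205 m.
Re = ρVD_h/μ = 1130·6.32·0.0205/0.00136 = 1.076e+05.
ε/D_h = 4.7e-05/0.0205 = 0.00229; Haaland gives 1/√f = -1.8 log₁₀[0.000275+6.41e-05] = 6.245, so f = 0.02564.
ΔP = f(L/D_h)(ρV²/2) = 0.02564·273/0.0205·2.257e+04 = 7.705e+06 Pa.

ΔP ≈ 7.70×10^6 Pa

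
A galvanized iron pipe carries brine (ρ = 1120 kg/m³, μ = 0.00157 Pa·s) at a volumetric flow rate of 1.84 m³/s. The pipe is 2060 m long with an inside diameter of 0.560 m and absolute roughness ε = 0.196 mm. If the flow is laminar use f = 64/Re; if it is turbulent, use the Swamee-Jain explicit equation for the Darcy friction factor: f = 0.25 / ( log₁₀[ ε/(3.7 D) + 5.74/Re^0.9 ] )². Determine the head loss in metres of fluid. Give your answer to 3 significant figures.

h_f ≈ 165 m

Cross-sectional area A = πD²/4 = π(0.56)²/4 = 0.2463 m²; mean velocity V = Q/A = 1.84/0.2463 = 7.471 m/s.
Reynolds number Re = ρVD/μ = 1120 · 7.471 · 0.56 / 0.00157 = 2.984e+06.
Re > 4000 → turbulent. Relative roughness ε/D = 0.000196/0.56 = 0.00035. Swamee-Jain: f = 0.25/(log₁₀[0.00035/3.7 + 5.74/2.984e+06^0.9])² = 0.25/(log₁₀[9.46e-05 + 8.54e-06])² = 0.25/(-3.987)² = 0.01573.
Darcy-Weisbach: ΔP = f(L/D)(ρV²/2) = 0.01573·(2060/0.56)·(1120·7.471²/2) = 0.01573·3679·3.125e+04 = 1.808e+06 Pa.
Head loss h_f = ΔP/(ρg) = 1.808e+06/(1120·9.81) = 165 m.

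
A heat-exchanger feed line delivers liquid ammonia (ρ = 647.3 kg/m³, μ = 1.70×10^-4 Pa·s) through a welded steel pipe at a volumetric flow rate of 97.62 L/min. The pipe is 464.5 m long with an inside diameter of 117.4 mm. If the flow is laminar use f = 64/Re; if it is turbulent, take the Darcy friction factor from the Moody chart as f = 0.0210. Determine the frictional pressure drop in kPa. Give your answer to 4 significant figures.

Q = 97.62 L/min = 97.62/60000 = 0.001627 m³/s.
Cross-sectional area A = πD²/4 = π(0.1174)²/4 = 0.01082 m²; mean velocity V = Q/A = 0.001627/0.01082 = 0.1503 m/s.
Reynolds number Re = ρVD/μ = 647.3 · 0.1503 · 0.1174 / 0.00017 = 6.719e+04.
Re > 4000 → turbulent; use the Moody-chart value f = 0.0210.
Darcy-Weisbach: ΔP = f(L/D)(ρV²/2) = 0.021·(464.5/0.1174)·(647.3·0.1503²/2) = 0.021·3957·7.311 = 607.5 Pa.
ΔP = 607.5 Pa = 0.6075 kPa.

ΔP ≈ 0.6075 kPa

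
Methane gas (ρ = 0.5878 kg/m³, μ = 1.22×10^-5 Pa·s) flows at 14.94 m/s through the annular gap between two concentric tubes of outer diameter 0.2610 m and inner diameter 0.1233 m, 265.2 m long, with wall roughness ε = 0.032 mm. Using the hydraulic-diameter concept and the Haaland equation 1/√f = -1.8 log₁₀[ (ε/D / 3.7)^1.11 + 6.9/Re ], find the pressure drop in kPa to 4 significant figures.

Hydraulic diameter D_h = 4A/P = D_o - D_i = 0.261 - 0.1233 = 0.1377 m.
Re = ρVD_h/μ = 0.5878·14.94·0.1377/1.22e-05 = 9.912e+04.
ε/D_h = 3.2e-05/0.1377 = 0.000232; Haaland gives 1/√f = -1.8 log₁₀[2.17e-05+6.96e-05] = 7.271, so f = 0.01891.
ΔP = f(L/D_h)(ρV²/2) = 0.01891·265.2/0.1377·65.6 = 2390 Pa.
ΔP = 2.390 kPa.

ΔP ≈ 2.390 kPa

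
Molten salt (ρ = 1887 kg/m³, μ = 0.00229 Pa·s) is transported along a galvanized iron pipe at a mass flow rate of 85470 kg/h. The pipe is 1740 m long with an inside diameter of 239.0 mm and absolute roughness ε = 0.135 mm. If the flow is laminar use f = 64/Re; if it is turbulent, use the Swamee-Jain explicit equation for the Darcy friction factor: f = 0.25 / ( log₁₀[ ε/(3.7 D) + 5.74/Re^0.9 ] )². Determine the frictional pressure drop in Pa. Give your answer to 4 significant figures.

ΔP ≈ 12140 Pa

ṁ = 85470 kg/h = 85470/3600 = 23.74 kg/s.
A = πD²/4 = π(0.239)²/4 = 0.04486 m²; mean velocity V = ṁ/(ρA) = 23.74/(1887 · 0.04486) = 0.2804 m/s.
Reynolds number Re = ρVD/μ = 1887 · 0.2804 · 0.239 / 0.00229 = 5.523e+04.
Re > 4000 → turbulent. Relative roughness ε/D = 0.000135/0.239 = 0.000565. Swamee-Jain: f = 0.25/(log₁₀[0.000565/3.7 + 5.74/5.523e+04^0.9])² = 0.25/(log₁₀[0.000153 + 0.00031])² = 0.25/(-3.335)² = 0.02248.
Darcy-Weisbach: ΔP = f(L/D)(ρV²/2) = 0.02248·(1740/0.239)·(1887·0.2804²/2) = 0.02248·7280·74.21 = 1.214e+04 Pa.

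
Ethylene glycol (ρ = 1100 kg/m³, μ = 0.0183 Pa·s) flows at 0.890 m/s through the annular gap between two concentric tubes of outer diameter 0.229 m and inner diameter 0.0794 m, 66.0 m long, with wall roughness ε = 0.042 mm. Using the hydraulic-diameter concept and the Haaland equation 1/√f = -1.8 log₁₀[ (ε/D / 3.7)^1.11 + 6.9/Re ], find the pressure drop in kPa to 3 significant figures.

ΔP ≈ 6.37 kPa

Hydraulic diameter D_h = 4A/P = D_o - D_i = 0.229 - 0.0794 = 0.1496 m.
Re = ρVD_h/μ = 1100·0.89·0.1496/0.0183 = 8003.
ε/D_h = 4.2e-05/0.1496 = 0.000281; Haaland gives 1/√f = -1.8 log₁₀[2.67e-05+0.000862] = 5.492, so f = 0.03315.
ΔP = f(L/D_h)(ρV²/2) = 0.03315·66/0.1496·435.7 = 6372 Pa.
ΔP = 6.37 kPa.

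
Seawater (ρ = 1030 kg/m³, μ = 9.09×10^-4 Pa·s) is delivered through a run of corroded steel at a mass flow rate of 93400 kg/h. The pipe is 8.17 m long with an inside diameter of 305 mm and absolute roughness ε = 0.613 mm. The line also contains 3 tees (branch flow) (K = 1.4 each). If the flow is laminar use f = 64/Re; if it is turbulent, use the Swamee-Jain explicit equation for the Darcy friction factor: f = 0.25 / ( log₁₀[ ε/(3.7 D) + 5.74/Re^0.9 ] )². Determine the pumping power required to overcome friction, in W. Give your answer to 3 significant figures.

P ≈ 7.51 W

ṁ = 93400 kg/h = 93400/3600 = 25.94 kg/s.
A = πD²/4 = π(0.305)²/4 = 0.07306 m²; mean velocity V = ṁ/(ρA) = 25.94/(1030 · 0.07306) = 0.3448 m/s.
Reynolds number Re = ρVD/μ = 1030 · 0.3448 · 0.305 / 0.000909 = 1.191e+05.
Re > 4000 → turbulent. Relative roughness ε/D = 0.000613/0.305 = 0.00201. Swamee-Jain: f = 0.25/(log₁₀[0.00201/3.7 + 5.74/1.191e+05^0.9])² = 0.25/(log₁₀[0.000543 + 0.000155])² = 0.25/(-3.156)² = 0.0251.
Total minor-loss coefficient ΣK = 3·1.4 = 4.2.
ΔP = [f·L/D + ΣK]·(ρV²/2) = [0.0251·8.17/0.305 + 4.2]·(1030·0.3448²/2) = [0.6723 + 4.2]·61.21 = 298.2 Pa.
Q = ṁ/ρ = 25.94/1030 = 0.02519 m³/s.
Pumping power P = QΔP = 0.02519·298.2 = 7.513 W = 7.51 W.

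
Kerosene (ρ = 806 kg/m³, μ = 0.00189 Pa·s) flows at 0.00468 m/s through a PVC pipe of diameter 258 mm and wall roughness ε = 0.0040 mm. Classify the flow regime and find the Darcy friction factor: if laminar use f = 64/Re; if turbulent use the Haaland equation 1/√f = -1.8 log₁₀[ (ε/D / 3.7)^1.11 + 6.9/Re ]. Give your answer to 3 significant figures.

f ≈ 0.124

Re = ρVD/μ = 806·0.00468·0.258/0.00189 = 514.9.
Re < 2300 → laminar, so f = 64/Re = 0.1243 (roughness is irrelevant in laminar flow).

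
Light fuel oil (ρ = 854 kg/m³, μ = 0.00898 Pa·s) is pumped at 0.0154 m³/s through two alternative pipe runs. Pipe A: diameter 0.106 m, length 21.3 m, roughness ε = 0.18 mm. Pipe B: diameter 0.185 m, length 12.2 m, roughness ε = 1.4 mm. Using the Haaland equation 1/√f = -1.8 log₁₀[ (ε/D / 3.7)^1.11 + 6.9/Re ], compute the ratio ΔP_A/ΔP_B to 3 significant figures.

ΔP_A/ΔP_B ≈ 20.7

Pipe A: V = Q/A = 0.0154/0.008825 = 1.745 m/s; Re = 1.759e+04; ε/D = 0.0017; Haaland → f = 0.02959; ΔP_A = f(L/D)(ρV²/2) = 7732 Pa.
Pipe B: V = Q/A = 0.0154/0.02688 = 0.5729 m/s; Re = 1.008e+04; ε/D = 0.00757; Haaland → f = 0.04038; ΔP_B = f(L/D)(ρV²/2) = 373.2 Pa.
ΔP_A/ΔP_B = 7732/373.2 = 20.7.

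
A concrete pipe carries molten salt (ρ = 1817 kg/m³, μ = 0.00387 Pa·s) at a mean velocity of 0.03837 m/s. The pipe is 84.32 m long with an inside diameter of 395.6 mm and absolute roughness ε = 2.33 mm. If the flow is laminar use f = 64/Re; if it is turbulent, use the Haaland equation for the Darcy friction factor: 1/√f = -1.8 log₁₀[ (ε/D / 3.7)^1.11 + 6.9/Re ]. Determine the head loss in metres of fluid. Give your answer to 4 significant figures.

h_f ≈ 6.497×10^-4 m

Reynolds number Re = ρVD/μ = 1817 · 0.03837 · 0.3956 / 0.00387 = 7127.
Re > 4000 → turbulent. Relative roughness ε/D = 0.00233/0.3956 = 0.00589. Haaland: 1/√f = -1.8 log₁₀[(0.00589/3.7)^1.11 + 6.9/7127] = -1.8 log₁₀[0.000784 + 0.000968] = 4.962, so f = 0.04062.
Darcy-Weisbach: ΔP = f(L/D)(ρV²/2) = 0.04062·(84.32/0.3956)·(1817·0.03837²/2) = 0.04062·213.1·1.338 = 11.58 Pa.
Head loss h_f = ΔP/(ρg) = 11.58/(1817·9.81) = 6.497×10^-4 m.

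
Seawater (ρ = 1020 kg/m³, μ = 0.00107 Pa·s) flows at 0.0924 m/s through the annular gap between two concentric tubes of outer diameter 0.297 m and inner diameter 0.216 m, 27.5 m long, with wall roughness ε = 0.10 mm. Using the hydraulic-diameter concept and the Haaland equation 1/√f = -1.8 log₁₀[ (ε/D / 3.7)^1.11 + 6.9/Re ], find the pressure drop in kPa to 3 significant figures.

ΔP ≈ 0.0522 kPa

Hydraulic diameter D_h = 4A/P = D_o - D_i = 0.297 - 0.216 = 0.081 m.
Re = ρVD_h/μ = 1020·0.0924·0.081/0.00107 = 7135.
ε/D_h = 0.0001/0.081 = 0.00123; Haaland gives 1/√f = -1.8 log₁₀[0.000138+0.000967] = 5.322, so f = 0.03531.
ΔP = f(L/D_h)(ρV²/2) = 0.03531·27.5/0.081·4.354 = 52.2 Pa.
ΔP = 0.0522 kPa.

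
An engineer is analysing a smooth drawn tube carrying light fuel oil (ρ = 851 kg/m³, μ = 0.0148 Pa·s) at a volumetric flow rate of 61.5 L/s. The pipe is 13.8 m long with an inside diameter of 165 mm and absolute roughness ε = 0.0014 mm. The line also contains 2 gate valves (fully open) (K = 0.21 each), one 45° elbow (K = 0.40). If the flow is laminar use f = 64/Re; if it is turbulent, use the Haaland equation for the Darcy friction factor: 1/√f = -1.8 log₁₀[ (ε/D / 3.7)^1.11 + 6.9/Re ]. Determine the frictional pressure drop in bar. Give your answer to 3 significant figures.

Q = 61.5 L/s = 61.5/1000 = 0.0615 m³/s.
Cross-sectional area A = πD²/4 = π(0.165)²/4 = 0.02138 m²; mean velocity V = Q/A = 0.0615/0.02138 = 2.876 m/s.
Reynolds number Re = ρVD/μ = 851 · 2.876 · 0.165 / 0.0148 = 2.729e+04.
Re > 4000 → turbulent. Relative roughness ε/D = 1.4e-06/0.165 = 8.48e-06. Haaland: 1/√f = -1.8 log₁₀[(8.48e-06/3.7)^1.11 + 6.9/2.729e+04] = -1.8 log₁₀[5.5e-07 + 0.000253] = 6.473, so f = 0.02387.
Total minor-loss coefficient ΣK = 2·0.21 + 1·0.4 = 0.82.
ΔP = [f·L/D + ΣK]·(ρV²/2) = [0.02387·13.8/0.165 + 0.82]·(851·2.876²/2) = [1.996 + 0.82]·3520 = 9912 Pa.
ΔP = 9912 Pa = 0.0991 bar.

ΔP ≈ 0.0991 bar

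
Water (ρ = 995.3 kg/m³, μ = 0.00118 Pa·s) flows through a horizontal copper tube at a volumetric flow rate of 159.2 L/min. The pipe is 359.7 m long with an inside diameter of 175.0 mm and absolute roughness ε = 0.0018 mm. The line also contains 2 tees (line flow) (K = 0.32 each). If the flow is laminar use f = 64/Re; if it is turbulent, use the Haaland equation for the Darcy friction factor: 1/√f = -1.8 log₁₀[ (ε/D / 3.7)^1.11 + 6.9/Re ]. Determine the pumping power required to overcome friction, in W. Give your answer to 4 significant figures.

P ≈ 0.9067 W

Q = 159.2 L/min = 159.2/60000 = 0.002653 m³/s.
Cross-sectional area A = πD²/4 = π(0.175)²/4 = 0.02405 m²; mean velocity V = Q/A = 0.002653/0.02405 = 0.1103 m/s.
Reynolds number Re = ρVD/μ = 995.3 · 0.1103 · 0.175 / 0.00118 = 1.628e+04.
Re > 4000 → turbulent. Relative roughness ε/D = 1.8e-06/0.175 = 1.03e-05. Haaland: 1/√f = -1.8 log₁₀[(1.03e-05/3.7)^1.11 + 6.9/1.628e+04] = -1.8 log₁₀[6.81e-07 + 0.000424] = 6.07, so f = 0.02714.
Total minor-loss coefficient ΣK = 2·0.32 = 0.64.
ΔP = [f·L/D + ΣK]·(ρV²/2) = [0.02714·359.7/0.175 + 0.64]·(995.3·0.1103²/2) = [55.79 + 0.64]·6.056 = 341.7 Pa.
Pumping power P = QΔP = 0.002653·341.7 = 0.90668 W = 0.9067 W.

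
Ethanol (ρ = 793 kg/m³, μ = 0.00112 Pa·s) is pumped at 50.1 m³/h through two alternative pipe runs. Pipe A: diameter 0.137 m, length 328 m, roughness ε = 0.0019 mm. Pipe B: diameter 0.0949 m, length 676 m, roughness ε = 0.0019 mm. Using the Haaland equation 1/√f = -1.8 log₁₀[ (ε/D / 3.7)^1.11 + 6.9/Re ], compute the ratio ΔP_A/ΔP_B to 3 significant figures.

ΔP_A/ΔP_B ≈ 0.0832

Pipe A: V = Q/A = 0.01392/0.01474 = 0.9441 m/s; Re = 9.158e+04; ε/D = 1.39e-05; Haaland → f = 0.0182; ΔP_A = f(L/D)(ρV²/2) = 1.54e+04 Pa.
Pipe B: V = Q/A = 0.01392/0.007073 = 1.967 m/s; Re = 1.322e+05; ε/D = 2e-05; Haaland → f = 0.01692; ΔP_B = f(L/D)(ρV²/2) = 1.85e+05 Pa.
ΔP_A/ΔP_B = 1.54e+04/1.85e+05 = 0.0832.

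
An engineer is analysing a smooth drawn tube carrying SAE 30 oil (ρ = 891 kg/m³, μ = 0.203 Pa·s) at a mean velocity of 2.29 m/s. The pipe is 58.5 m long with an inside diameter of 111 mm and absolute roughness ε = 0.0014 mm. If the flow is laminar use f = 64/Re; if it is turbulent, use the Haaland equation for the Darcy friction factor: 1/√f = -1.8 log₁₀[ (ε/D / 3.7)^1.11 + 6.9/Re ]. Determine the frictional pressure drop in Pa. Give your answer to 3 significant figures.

Reynolds number Re = ρVD/μ = 891 · 2.29 · 0.111 / 0.203 = 1116.
Re < 2300 → laminar flow, so f = 64/Re = 64/1116 = 0.05736 (the turbulent correlation is not needed).
Darcy-Weisbach: ΔP = f(L/D)(ρV²/2) = 0.05736·(58.5/0.111)·(891·2.29²/2) = 0.05736·527·2336 = 7.063e+04 Pa.

ΔP ≈ 70600 Pa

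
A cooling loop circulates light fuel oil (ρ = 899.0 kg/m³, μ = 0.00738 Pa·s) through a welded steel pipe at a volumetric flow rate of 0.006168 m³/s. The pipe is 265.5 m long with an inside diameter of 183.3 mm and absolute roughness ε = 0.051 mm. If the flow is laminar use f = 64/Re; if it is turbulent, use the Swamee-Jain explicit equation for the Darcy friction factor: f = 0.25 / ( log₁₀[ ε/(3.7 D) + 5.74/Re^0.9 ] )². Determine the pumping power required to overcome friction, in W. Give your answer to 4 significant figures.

P ≈ 8.275 W

Cross-sectional area A = πD²/4 = π(0.1833)²/4 = 0.02639 m²; mean velocity V = Q/A = 0.006168/0.02639 = 0.2337 m/s.
Reynolds number Re = ρVD/μ = 899 · 0.2337 · 0.1833 / 0.00738 = 5219.
Re > 4000 → turbulent. Relative roughness ε/D = 5.1e-05/0.1833 = 0.000278. Swamee-Jain: f = 0.25/(log₁₀[0.000278/3.7 + 5.74/5219^0.9])² = 0.25/(log₁₀[7.52e-05 + 0.00259])² = 0.25/(-2.574)² = 0.03772.
Darcy-Weisbach: ΔP = f(L/D)(ρV²/2) = 0.03772·(265.5/0.1833)·(899·0.2337²/2) = 0.03772·1448·24.56 = 1342 Pa.
Pumping power P = QΔP = 0.006168·1342 = 8.2755 W = 8.275 W.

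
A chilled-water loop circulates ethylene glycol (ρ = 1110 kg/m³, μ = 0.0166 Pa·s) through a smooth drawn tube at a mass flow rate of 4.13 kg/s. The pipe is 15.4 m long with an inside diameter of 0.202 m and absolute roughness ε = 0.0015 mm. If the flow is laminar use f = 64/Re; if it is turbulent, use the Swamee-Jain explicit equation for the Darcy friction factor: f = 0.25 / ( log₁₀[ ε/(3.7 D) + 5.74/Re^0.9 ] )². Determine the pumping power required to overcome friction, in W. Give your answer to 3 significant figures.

P ≈ 0.0866 W

A = πD²/4 = π(0.202)²/4 = 0.03205 m²; mean velocity V = ṁ/(ρA) = 4.13/(1110 · 0.03205) = 0.1161 m/s.
Reynolds number Re = ρVD/μ = 1110 · 0.1161 · 0.202 / 0.0166 = 1568.
Re < 2300 → laminar flow, so f = 64/Re = 64/1568 = 0.04081 (the turbulent correlation is not needed).
Darcy-Weisbach: ΔP = f(L/D)(ρV²/2) = 0.04081·(15.4/0.202)·(1110·0.1161²/2) = 0.04081·76.24·7.481 = 23.28 Pa.
Q = ṁ/ρ = 4.13/1110 = 0.003721 m³/s.
Pumping power P = QΔP = 0.003721·23.28 = 0.08660 W = 0.0866 W.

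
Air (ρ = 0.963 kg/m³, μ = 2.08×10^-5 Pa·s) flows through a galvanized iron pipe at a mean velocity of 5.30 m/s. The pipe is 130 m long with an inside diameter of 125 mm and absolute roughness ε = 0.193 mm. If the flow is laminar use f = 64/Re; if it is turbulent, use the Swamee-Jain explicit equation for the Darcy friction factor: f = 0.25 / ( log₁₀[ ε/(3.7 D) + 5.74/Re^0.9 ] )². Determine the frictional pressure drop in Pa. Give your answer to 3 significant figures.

Reynolds number Re = ρVD/μ = 0.963 · 5.3 · 0.125 / 2.08e-05 = 3.067e+04.
Re > 4000 → turbulent. Relative roughness ε/D = 0.000193/0.125 = 0.00154. Swamee-Jain: f = 0.25/(log₁₀[0.00154/3.7 + 5.74/3.067e+04^0.9])² = 0.25/(log₁₀[0.000417 + 0.000526])² = 0.25/(-3.025)² = 0.02731.
Darcy-Weisbach: ΔP = f(L/D)(ρV²/2) = 0.02731·(130/0.125)·(0.963·5.3²/2) = 0.02731·1040·13.53 = 384.2 Pa.

ΔP ≈ 384 Pa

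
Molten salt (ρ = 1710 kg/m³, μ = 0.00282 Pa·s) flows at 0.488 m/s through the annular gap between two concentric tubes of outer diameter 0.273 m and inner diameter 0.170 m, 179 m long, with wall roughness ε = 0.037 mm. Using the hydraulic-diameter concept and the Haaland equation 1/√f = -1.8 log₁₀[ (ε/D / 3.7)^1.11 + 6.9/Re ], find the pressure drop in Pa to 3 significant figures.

ΔP ≈ 8510 Pa

Hydraulic diameter D_h = 4A/P = D_o - D_i = 0.273 - 0.17 = 0.103 m.
Re = ρVD_h/μ = 1710·0.488·0.103/0.00282 = 3.048e+04.
ε/D_h = 3.7e-05/0.103 = 0.000359; Haaland gives 1/√f = -1.8 log₁₀[3.51e-05+0.000226] = 6.448, so f = 0.02405.
ΔP = f(L/D_h)(ρV²/2) = 0.02405·179/0.103·203.6 = 8510 Pa.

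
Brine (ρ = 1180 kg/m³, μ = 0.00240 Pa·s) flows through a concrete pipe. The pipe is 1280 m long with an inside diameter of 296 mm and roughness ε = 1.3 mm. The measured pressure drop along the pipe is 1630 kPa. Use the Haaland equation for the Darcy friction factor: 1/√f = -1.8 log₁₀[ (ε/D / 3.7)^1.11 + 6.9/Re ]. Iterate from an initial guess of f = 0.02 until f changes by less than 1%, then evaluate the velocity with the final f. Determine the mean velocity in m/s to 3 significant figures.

V ≈ 4.66 m/s

Rearranging Darcy-Weisbach: V = √(2·ΔP·D/(f·L·ρ)). With ε/D = 0.0013/0.296 = 0.00439, iterate starting from f = 0.02:
  f = 0.02 → V = √(2·1.63e+06·0.296/(0.02·1280·1180)) = 5.652 m/s; Re = ρVD/μ = 8.225e+05; f → 0.02938
  f = 0.02938 → V = 4.663 m/s; Re = 6.786e+05; f → 0.02941
Converged (Δf/f < 1%). With the final f = 0.02941: V = √(2·1.63e+06·0.296/(0.02941·1280·1180)) = 4.661 m/s.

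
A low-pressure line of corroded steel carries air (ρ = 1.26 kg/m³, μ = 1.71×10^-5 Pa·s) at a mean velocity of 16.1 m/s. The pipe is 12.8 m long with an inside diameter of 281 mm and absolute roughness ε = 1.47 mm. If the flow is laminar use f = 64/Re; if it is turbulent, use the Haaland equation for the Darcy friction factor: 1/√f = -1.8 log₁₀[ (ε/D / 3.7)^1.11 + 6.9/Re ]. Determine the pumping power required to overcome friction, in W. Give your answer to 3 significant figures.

P ≈ 231 W

Reynolds number Re = ρVD/μ = 1.26 · 16.1 · 0.281 / 1.71e-05 = 3.334e+05.
Re > 4000 → turbulent. Relative roughness ε/D = 0.00147/0.281 = 0.00523. Haaland: 1/√f = -1.8 log₁₀[(0.00523/3.7)^1.11 + 6.9/3.334e+05] = -1.8 log₁₀[0.000687 + 2.07e-05] = 5.67, so f = 0.0311.
Darcy-Weisbach: ΔP = f(L/D)(ρV²/2) = 0.0311·(12.8/0.281)·(1.26·16.1²/2) = 0.0311·45.55·163.3 = 231.4 Pa.
Q = V·A = 16.1·0.06202 = 0.9985 m³/s.
Pumping power P = QΔP = 0.9985·231.4 = 231.0 W = 231 W.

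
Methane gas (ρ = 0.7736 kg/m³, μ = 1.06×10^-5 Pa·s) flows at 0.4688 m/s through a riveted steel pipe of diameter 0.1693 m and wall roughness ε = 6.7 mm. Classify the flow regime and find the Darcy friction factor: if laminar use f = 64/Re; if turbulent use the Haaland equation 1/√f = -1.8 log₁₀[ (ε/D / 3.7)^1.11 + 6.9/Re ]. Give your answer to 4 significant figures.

f ≈ 0.06904

Re = ρVD/μ = 0.7736·0.4688·0.1693/1.06e-05 = 5792.
Re > 4000 → turbulent. ε/D = 0.0067/0.1693 = 0.0396; Haaland: 1/√f = -1.8 log₁₀[0.00649 + 0.00119] = 3.806, so f = 0.06904.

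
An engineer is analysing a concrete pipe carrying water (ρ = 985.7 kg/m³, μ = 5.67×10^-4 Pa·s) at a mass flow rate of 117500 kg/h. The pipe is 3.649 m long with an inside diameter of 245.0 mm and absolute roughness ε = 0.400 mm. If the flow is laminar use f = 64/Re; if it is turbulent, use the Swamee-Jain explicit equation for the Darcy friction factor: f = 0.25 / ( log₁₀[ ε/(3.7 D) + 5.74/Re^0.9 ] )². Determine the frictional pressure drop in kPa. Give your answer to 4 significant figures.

ΔP ≈ 0.08347 kPa

ṁ = 117500 kg/h = 117500/3600 = 32.64 kg/s.
A = πD²/4 = π(0.245)²/4 = 0.04714 m²; mean velocity V = ṁ/(ρA) = 32.64/(985.7 · 0.04714) = 0.7024 m/s.
Reynolds number Re = ρVD/μ = 985.7 · 0.7024 · 0.245 / 0.000567 = 2.992e+05.
Re > 4000 → turbulent. Relative roughness ε/D = 0.0004/0.245 = 0.00163. Swamee-Jain: f = 0.25/(log₁₀[0.00163/3.7 + 5.74/2.992e+05^0.9])² = 0.25/(log₁₀[0.000441 + 6.77e-05])² = 0.25/(-3.293)² = 0.02305.
Darcy-Weisbach: ΔP = f(L/D)(ρV²/2) = 0.02305·(3.649/0.245)·(985.7·0.7024²/2) = 0.02305·14.89·243.1 = 83.47 Pa.
ΔP = 83.47 Pa = 0.08347 kPa.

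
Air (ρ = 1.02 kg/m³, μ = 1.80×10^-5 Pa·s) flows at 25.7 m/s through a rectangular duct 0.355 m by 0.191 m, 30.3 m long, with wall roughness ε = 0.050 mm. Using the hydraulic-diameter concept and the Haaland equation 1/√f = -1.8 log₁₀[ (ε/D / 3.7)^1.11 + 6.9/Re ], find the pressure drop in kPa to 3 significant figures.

Hydraulic diameter D_h = 4A/P = 4·(0.355·0.191)/(2·(0.355+0.191)) = 0.2712/1.092 = 0.2484 m.
Re = ρVD_h/μ = 1.02·25.7·0.2484/1.8e-05 = 3.617e+05.
ε/D_h = 5e-05/0.2484 = 0.000201; Haaland gives 1/√f = -1.8 log₁₀[1.85e-05+1.91e-05] = 7.966, so f = 0.01576.
ΔP = f(L/D_h)(ρV²/2) = 0.01576·30.3/0.2484·336.8 = 647.6 Pa.
ΔP = 0.648 kPa.

ΔP ≈ 0.648 kPa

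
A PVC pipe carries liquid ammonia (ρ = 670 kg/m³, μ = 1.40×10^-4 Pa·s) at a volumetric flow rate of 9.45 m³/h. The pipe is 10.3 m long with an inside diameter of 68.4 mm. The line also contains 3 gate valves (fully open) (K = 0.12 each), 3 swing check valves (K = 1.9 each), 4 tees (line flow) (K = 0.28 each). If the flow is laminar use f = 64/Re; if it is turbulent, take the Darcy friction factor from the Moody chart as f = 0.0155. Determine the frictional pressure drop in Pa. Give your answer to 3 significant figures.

ΔP ≈ 1630 Pa

Q = 9.45 m³/h = 9.45/3600 = 0.002625 m³/s.
Cross-sectional area A = πD²/4 = π(0.0684)²/4 = 0.003675 m²; mean velocity V = Q/A = 0.002625/0.003675 = 0.7144 m/s.
Reynolds number Re = ρVD/μ = 670 · 0.7144 · 0.0684 / 0.00014 = 2.338e+05.
Re > 4000 → turbulent; use the Moody-chart value f = 0.0155.
Total minor-loss coefficient ΣK = 3·0.12 + 3·1.9 + 4·0.28 = 7.18.
ΔP = [f·L/D + ΣK]·(ρV²/2) = [0.0155·10.3/0.0684 + 7.18]·(670·0.7144²/2) = [2.334 + 7.18]·171 = 1627 Pa.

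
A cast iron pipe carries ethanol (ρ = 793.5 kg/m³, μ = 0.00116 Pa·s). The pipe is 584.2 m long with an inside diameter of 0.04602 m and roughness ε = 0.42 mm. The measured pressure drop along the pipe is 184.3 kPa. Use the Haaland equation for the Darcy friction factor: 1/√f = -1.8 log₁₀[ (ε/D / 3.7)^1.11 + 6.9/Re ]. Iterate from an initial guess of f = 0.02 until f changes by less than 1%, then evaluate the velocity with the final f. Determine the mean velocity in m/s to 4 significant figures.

V ≈ 0.9724 m/s

Rearranging Darcy-Weisbach: V = √(2·ΔP·D/(f·L·ρ)). With ε/D = 0.00042/0.04602 = 0.00913, iterate starting from f = 0.02:
  f = 0.02 → V = √(2·1.843e+05·0.04602/(0.02·584.2·793.5)) = 1.353 m/s; Re = ρVD/μ = 4.258e+04; f → 0.03819
  f = 0.03819 → V = 0.9788 m/s; Re = 3.081e+04; f → 0.03869
  f = 0.03869 → V = 0.9725 m/s; Re = 3.062e+04; f → 0.0387
Converged (Δf/f < 1%). With the final f = 0.0387: V = √(2·1.843e+05·0.04602/(0.0387·584.2·793.5)) = 0.9724 m/s.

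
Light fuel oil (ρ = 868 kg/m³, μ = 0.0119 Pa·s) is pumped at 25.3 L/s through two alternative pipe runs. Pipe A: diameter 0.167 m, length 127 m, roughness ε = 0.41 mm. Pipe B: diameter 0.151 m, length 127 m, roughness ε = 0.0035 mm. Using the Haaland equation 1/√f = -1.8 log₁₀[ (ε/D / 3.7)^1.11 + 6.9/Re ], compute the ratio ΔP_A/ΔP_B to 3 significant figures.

Pipe A: V = Q/A = 0.0253/0.0219 = 1.155 m/s; Re = 1.407e+04; ε/D = 0.00246; Haaland → f = 0.03203; ΔP_A = f(L/D)(ρV²/2) = 1.411e+04 Pa.
Pipe B: V = Q/A = 0.0253/0.01791 = 1.413 m/s; Re = 1.556e+04; ε/D = 2.32e-05; Haaland → f = 0.02748; ΔP_B = f(L/D)(ρV²/2) = 2.002e+04 Pa.
ΔP_A/ΔP_B = 1.411e+04/2.002e+04 = 0.705.

ΔP_A/ΔP_B ≈ 0.705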